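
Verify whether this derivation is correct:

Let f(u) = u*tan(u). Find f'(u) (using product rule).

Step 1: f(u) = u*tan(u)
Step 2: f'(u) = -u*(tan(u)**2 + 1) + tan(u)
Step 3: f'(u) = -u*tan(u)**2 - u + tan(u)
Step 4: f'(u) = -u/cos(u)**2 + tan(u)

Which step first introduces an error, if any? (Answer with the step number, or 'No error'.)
Step 2

Step 2 is incorrect due to a sign flip.
The step shows: -u*(tan(u)**2 + 1) + tan(u)
The correct value should be: u*(tan(u)**2 + 1) + tan(u)

Explanation: The sign of one term was flipped: the term u*(tan(u)**2 + 1) was incorrectly written as -u*(tan(u)**2 + 1)
The later steps are derived from this incorrect expression, so the error originates in Step 2.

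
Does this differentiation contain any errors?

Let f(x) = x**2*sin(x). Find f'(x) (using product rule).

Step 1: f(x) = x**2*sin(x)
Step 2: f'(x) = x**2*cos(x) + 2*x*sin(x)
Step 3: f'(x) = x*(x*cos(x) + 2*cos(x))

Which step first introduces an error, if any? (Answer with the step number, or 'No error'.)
Step 3

Step 3 is incorrect due to a wrong trig function.
The step shows: x*(x*cos(x) + 2*cos(x))
The correct value should be: x*(x*cos(x) + 2*sin(x))

Explanation: sin(x) was incorrectly written as cos(x): the term x*(x*cos(x) + 2*sin(x)) was incorrectly written as x*(x*cos(x) + 2*cos(x))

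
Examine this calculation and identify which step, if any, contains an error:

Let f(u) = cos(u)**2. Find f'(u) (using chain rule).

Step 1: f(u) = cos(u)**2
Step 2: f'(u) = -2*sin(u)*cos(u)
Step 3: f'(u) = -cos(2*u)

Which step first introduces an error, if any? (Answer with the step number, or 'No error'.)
Step 3

Step 3 is incorrect due to a wrong trig function.
The step shows: -cos(2*u)
The correct value should be: -sin(2*u)

Explanation: sin(2*u) was incorrectly written as cos(2*u): the term -sin(2*u) was incorrectly written as -cos(2*u)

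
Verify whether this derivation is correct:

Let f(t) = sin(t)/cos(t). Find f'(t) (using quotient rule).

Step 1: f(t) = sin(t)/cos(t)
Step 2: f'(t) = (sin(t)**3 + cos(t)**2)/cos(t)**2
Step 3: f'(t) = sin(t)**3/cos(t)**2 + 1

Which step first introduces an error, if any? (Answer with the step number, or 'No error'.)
Step 2

Step 2 is incorrect due to a wrong exponent.
The step shows: (sin(t)**3 + cos(t)**2)/cos(t)**2
The correct value should be: (sin(t)**2 + cos(t)**2)/cos(t)**2

Explanation: The exponent 2 on sin(t) was incorrectly written as 3: the term (sin(t)**2 + cos(t)**2)/cos(t)**2 was incorrectly written as (sin(t)**3 + cos(t)**2)/cos(t)**2
The later steps are derived from this incorrect expression, so the error originates in Step 2.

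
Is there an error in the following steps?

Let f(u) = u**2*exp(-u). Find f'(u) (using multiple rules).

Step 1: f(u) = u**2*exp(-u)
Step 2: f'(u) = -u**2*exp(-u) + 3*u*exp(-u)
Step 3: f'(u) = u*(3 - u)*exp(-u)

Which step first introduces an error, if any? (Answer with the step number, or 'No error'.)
Step 2

Step 2 is incorrect due to a wrong coefficient.
The step shows: -u**2*exp(-u) + 3*u*exp(-u)
The correct value should be: -u**2*exp(-u) + 2*u*exp(-u)

Explanation: The coefficient 2 was incorrectly written as 3: the term 2*u*exp(-u) was incorrectly written as 3*u*exp(-u)
The later steps are derived from this incorrect expression, so the error originates in Step 2.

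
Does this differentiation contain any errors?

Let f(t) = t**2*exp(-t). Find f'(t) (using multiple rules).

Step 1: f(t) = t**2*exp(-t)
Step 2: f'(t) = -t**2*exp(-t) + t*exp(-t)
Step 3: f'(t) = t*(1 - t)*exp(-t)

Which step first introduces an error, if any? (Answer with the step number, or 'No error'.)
Step 2

Step 2 is incorrect due to a wrong coefficient.
The step shows: -t**2*exp(-t) + t*exp(-t)
The correct value should be: -t**2*exp(-t) + 2*t*exp(-t)

Explanation: The coefficient 2 was incorrectly written as 1: the term 2*t*exp(-t) was incorrectly written as t*exp(-t)
The later steps are derived from this incorrect expression, so the error originates in Step 2.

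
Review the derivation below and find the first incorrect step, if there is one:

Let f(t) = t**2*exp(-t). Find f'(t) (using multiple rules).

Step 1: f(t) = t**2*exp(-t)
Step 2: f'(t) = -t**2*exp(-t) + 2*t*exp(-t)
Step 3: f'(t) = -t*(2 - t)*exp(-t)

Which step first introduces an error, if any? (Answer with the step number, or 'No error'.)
Step 3

Step 3 is incorrect due to a sign flip.
The step shows: -t*(2 - t)*exp(-t)
The correct value should be: t*(2 - t)*exp(-t)

Explanation: The sign of the whole expression was flipped: the term t*(2 - t)*exp(-t) was incorrectly written as -t*(2 - t)*exp(-t)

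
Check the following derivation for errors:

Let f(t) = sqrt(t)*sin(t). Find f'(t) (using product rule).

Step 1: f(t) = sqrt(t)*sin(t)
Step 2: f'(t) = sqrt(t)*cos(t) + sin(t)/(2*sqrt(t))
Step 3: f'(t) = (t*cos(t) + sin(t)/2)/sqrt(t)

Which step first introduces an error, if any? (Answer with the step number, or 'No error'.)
No error

All steps in this derivation are correct.
The final answer f'(t) = (t*cos(t) + sin(t)/2)/sqrt(t) is valid.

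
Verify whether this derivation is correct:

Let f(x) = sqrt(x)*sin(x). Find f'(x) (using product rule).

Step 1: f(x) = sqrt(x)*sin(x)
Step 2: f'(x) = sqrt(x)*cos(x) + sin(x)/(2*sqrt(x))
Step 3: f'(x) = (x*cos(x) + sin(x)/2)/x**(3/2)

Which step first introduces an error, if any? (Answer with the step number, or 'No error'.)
Step 3

Step 3 is incorrect due to a wrong exponent.
The step shows: (x*cos(x) + sin(x)/2)/x**(3/2)
The correct value should be: (x*cos(x) + sin(x)/2)/sqrt(x)

Explanation: The exponent -1/2 on x was incorrectly written as -3/2: the term (x*cos(x) + sin(x)/2)/sqrt(x) was incorrectly written as (x*cos(x) + sin(x)/2)/x**(3/2)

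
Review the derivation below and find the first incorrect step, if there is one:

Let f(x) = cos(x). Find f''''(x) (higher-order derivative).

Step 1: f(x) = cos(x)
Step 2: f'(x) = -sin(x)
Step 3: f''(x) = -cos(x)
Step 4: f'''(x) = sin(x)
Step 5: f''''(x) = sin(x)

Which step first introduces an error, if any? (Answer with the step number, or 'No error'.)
Step 5

Step 5 is incorrect due to a wrong trig function.
The step shows: sin(x)
The correct value should be: cos(x)

Explanation: cos(x) was incorrectly written as sin(x): the term cos(x) was incorrectly written as sin(x)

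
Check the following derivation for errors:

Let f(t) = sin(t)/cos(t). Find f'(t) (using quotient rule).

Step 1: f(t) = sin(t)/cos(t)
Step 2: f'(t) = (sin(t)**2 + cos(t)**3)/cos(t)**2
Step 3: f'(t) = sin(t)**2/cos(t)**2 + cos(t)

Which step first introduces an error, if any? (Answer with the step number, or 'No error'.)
Step 2

Step 2 is incorrect due to a wrong exponent.
The step shows: (sin(t)**2 + cos(t)**3)/cos(t)**2
The correct value should be: (sin(t)**2 + cos(t)**2)/cos(t)**2

Explanation: The exponent 2 on cos(t) was incorrectly written as 3: the term (sin(t)**2 + cos(t)**2)/cos(t)**2 was incorrectly written as (sin(t)**2 + cos(t)**3)/cos(t)**2
The later steps are derived from this incorrect expression, so the error originates in Step 2.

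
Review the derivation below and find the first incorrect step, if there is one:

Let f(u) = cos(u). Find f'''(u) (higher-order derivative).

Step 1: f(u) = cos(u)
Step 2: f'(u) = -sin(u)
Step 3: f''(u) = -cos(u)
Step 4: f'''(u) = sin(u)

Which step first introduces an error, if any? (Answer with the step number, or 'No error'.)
No error

All steps in this derivation are correct.
The final answer f'''(u) = sin(u) is valid.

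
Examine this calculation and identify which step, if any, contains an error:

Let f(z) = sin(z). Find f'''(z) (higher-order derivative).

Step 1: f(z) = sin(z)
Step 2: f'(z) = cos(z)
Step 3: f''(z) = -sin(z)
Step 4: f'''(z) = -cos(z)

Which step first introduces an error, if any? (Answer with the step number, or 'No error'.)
No error

All steps in this derivation are correct.
The final answer f'''(z) = -cos(z) is valid.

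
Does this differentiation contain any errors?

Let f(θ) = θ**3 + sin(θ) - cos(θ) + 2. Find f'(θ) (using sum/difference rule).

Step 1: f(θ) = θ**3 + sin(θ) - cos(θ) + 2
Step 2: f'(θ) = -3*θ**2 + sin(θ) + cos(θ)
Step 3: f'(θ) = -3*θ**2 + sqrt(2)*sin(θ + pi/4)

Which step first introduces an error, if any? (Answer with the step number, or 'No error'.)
Step 2

Step 2 is incorrect due to a sign flip.
The step shows: -3*θ**2 + sin(θ) + cos(θ)
The correct value should be: 3*θ**2 + sin(θ) + cos(θ)

Explanation: The sign of one term was flipped: the term 3*θ**2 was incorrectly written as -3*θ**2
The later steps are derived from this incorrect expression, so the error originates in Step 2.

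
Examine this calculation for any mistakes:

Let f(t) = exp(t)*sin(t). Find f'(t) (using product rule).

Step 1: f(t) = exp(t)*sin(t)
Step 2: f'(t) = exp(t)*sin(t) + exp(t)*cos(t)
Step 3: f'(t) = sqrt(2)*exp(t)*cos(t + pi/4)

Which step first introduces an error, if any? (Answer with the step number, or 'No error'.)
Step 3

Step 3 is incorrect due to a wrong trig function.
The step shows: sqrt(2)*exp(t)*cos(t + pi/4)
The correct value should be: sqrt(2)*exp(t)*sin(t + pi/4)

Explanation: sin(t + pi/4) was incorrectly written as cos(t + pi/4): the term sqrt(2)*exp(t)*sin(t + pi/4) was incorrectly written as sqrt(2)*exp(t)*cos(t + pi/4)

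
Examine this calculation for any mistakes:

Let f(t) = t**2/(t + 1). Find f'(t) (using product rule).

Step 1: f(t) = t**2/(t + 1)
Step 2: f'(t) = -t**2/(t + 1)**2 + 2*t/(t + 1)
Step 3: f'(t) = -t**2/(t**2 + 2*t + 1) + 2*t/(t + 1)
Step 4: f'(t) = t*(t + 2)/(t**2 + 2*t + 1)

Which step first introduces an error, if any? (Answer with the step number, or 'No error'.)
No error

All steps in this derivation are correct.
The final answer f'(t) = t*(t + 2)/(t**2 + 2*t + 1) is valid.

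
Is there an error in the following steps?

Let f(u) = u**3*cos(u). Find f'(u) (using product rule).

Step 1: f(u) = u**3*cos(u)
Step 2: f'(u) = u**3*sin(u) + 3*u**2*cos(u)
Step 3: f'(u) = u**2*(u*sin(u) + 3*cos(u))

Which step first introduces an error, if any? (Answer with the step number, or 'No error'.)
Step 2

Step 2 is incorrect due to a sign flip.
The step shows: u**3*sin(u) + 3*u**2*cos(u)
The correct value should be: -u**3*sin(u) + 3*u**2*cos(u)

Explanation: The sign of one term was flipped: the term -u**3*sin(u) was incorrectly written as u**3*sin(u)
The later steps are derived from this incorrect expression, so the error originates in Step 2.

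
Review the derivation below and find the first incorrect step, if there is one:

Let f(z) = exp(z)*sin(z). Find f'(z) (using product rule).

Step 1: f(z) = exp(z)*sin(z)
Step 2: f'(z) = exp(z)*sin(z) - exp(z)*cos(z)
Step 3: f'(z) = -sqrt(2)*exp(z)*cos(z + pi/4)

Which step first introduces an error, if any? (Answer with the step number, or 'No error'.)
Step 2

Step 2 is incorrect due to a sign flip.
The step shows: exp(z)*sin(z) - exp(z)*cos(z)
The correct value should be: exp(z)*sin(z) + exp(z)*cos(z)

Explanation: The sign of one term was flipped: the term exp(z)*cos(z) was incorrectly written as -exp(z)*cos(z)
The later steps are derived from this incorrect expression, so the error originates in Step 2.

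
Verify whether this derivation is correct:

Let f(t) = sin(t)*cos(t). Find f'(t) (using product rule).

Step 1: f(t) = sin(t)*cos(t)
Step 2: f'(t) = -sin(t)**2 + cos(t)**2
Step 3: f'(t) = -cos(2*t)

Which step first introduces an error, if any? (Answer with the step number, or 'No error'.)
Step 3

Step 3 is incorrect due to a sign flip.
The step shows: -cos(2*t)
The correct value should be: cos(2*t)

Explanation: The sign of the whole expression was flipped: the term cos(2*t) was incorrectly written as -cos(2*t)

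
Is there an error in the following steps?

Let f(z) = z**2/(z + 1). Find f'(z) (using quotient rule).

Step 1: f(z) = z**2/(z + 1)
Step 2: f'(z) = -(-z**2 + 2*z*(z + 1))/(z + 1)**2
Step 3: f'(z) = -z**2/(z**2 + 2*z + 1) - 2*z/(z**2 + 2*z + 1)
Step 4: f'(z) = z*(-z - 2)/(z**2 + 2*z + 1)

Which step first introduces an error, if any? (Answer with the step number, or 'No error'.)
Step 2

Step 2 is incorrect due to a sign flip.
The step shows: -(-z**2 + 2*z*(z + 1))/(z + 1)**2
The correct value should be: (-z**2 + 2*z*(z + 1))/(z + 1)**2

Explanation: The sign of the whole expression was flipped: the term (-z**2 + 2*z*(z + 1))/(z + 1)**2 was incorrectly written as -(-z**2 + 2*z*(z + 1))/(z + 1)**2
The later steps are derived from this incorrect expression, so the error originates in Step 2.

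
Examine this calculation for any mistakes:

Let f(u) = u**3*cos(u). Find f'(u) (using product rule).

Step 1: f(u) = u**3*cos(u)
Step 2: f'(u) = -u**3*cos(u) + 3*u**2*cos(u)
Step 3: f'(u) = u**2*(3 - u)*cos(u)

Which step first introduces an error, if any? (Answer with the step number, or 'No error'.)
Step 2

Step 2 is incorrect due to a wrong trig function.
The step shows: -u**3*cos(u) + 3*u**2*cos(u)
The correct value should be: -u**3*sin(u) + 3*u**2*cos(u)

Explanation: sin(u) was incorrectly written as cos(u): the term -u**3*sin(u) was incorrectly written as -u**3*cos(u)
The later steps are derived from this incorrect expression, so the error originates in Step 2.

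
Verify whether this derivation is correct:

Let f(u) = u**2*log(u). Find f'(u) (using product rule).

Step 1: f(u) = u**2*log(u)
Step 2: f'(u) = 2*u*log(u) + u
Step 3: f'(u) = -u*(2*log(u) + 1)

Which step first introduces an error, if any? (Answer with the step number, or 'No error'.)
Step 3

Step 3 is incorrect due to a sign flip.
The step shows: -u*(2*log(u) + 1)
The correct value should be: u*(2*log(u) + 1)

Explanation: The sign of the whole expression was flipped: the term u*(2*log(u) + 1) was incorrectly written as -u*(2*log(u) + 1)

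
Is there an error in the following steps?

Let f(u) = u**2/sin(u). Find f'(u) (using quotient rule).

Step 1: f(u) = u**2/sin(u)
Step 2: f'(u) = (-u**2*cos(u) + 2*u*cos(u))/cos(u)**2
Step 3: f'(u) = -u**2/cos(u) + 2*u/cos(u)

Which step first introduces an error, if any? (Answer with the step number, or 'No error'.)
Step 2

Step 2 is incorrect due to a wrong trig function.
The step shows: (-u**2*cos(u) + 2*u*cos(u))/cos(u)**2
The correct value should be: (-u**2*cos(u) + 2*u*sin(u))/sin(u)**2

Explanation: sin(u) was incorrectly written as cos(u): the term (-u**2*cos(u) + 2*u*sin(u))/sin(u)**2 was incorrectly written as (-u**2*cos(u) + 2*u*cos(u))/cos(u)**2
The later steps are derived from this incorrect expression, so the error originates in Step 2.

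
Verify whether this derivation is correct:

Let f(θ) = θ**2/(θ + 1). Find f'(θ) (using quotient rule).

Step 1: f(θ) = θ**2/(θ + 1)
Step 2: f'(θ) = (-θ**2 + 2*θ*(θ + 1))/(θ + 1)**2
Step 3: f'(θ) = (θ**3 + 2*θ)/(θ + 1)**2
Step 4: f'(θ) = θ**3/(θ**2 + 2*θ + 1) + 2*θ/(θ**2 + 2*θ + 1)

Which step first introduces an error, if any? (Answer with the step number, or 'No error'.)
Step 3

Step 3 is incorrect due to a wrong exponent.
The step shows: (θ**3 + 2*θ)/(θ + 1)**2
The correct value should be: (θ**2 + 2*θ)/(θ + 1)**2

Explanation: The exponent 2 on θ was incorrectly written as 3: the term (θ**2 + 2*θ)/(θ + 1)**2 was incorrectly written as (θ**3 + 2*θ)/(θ + 1)**2
The later steps are derived from this incorrect expression, so the error originates in Step 3.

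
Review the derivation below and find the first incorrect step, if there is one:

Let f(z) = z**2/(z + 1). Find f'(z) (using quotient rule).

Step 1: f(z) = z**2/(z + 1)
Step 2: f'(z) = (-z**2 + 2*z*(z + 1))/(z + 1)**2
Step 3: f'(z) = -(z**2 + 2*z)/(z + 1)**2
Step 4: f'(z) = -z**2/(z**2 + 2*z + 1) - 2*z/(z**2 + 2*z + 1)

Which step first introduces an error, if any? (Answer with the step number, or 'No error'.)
Step 3

Step 3 is incorrect due to a sign flip.
The step shows: -(z**2 + 2*z)/(z + 1)**2
The correct value should be: (z**2 + 2*z)/(z + 1)**2

Explanation: The sign of the whole expression was flipped: the term (z**2 + 2*z)/(z + 1)**2 was incorrectly written as -(z**2 + 2*z)/(z + 1)**2
The later steps are derived from this incorrect expression, so the error originates in Step 3.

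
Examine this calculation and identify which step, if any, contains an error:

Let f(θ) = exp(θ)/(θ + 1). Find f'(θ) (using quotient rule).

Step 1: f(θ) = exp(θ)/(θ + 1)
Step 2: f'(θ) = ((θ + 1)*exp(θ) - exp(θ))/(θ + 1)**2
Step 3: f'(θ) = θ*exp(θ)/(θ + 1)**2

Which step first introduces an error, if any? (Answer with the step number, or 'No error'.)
No error

All steps in this derivation are correct.
The final answer f'(θ) = θ*exp(θ)/(θ + 1)**2 is valid.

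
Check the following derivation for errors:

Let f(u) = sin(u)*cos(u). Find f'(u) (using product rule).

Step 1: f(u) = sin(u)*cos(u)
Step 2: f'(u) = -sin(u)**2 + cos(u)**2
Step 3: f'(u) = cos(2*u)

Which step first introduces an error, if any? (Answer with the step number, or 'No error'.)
No error

All steps in this derivation are correct.
The final answer f'(u) = cos(2*u) is valid.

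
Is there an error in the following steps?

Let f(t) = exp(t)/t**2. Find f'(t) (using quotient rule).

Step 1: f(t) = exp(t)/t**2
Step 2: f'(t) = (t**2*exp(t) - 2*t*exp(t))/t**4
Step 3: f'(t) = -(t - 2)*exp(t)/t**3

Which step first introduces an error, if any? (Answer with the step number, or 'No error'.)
Step 3

Step 3 is incorrect due to a sign flip.
The step shows: -(t - 2)*exp(t)/t**3
The correct value should be: (t - 2)*exp(t)/t**3

Explanation: The sign of the whole expression was flipped: the term (t - 2)*exp(t)/t**3 was incorrectly written as -(t - 2)*exp(t)/t**3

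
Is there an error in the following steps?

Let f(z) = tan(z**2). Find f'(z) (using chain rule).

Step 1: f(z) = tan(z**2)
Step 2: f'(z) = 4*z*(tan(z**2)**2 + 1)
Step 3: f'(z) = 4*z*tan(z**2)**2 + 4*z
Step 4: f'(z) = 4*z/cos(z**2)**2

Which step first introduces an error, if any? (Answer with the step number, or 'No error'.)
Step 2

Step 2 is incorrect due to a wrong coefficient.
The step shows: 4*z*(tan(z**2)**2 + 1)
The correct value should be: 2*z*(tan(z**2)**2 + 1)

Explanation: The coefficient 2 was incorrectly written as 4: the term 2*z*(tan(z**2)**2 + 1) was incorrectly written as 4*z*(tan(z**2)**2 + 1)
The later steps are derived from this incorrect expression, so the error originates in Step 2.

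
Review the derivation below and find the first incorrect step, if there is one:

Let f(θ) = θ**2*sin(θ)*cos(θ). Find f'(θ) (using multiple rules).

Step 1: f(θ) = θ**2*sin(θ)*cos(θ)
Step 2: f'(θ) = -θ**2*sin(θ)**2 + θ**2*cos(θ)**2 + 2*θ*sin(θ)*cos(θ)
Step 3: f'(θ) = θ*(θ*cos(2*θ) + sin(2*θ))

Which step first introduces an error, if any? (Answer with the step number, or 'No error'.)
No error

All steps in this derivation are correct.
The final answer f'(θ) = θ*(θ*cos(2*θ) + sin(2*θ)) is valid.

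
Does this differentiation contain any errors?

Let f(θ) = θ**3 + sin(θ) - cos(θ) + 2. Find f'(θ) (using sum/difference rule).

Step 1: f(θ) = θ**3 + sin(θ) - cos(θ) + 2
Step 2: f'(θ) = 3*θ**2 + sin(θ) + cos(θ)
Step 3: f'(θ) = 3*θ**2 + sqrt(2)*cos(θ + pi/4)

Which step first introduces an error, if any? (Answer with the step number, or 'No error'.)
Step 3

Step 3 is incorrect due to a wrong trig function.
The step shows: 3*θ**2 + sqrt(2)*cos(θ + pi/4)
The correct value should be: 3*θ**2 + sqrt(2)*sin(θ + pi/4)

Explanation: sin(θ + pi/4) was incorrectly written as cos(θ + pi/4): the term sqrt(2)*sin(θ + pi/4) was incorrectly written as sqrt(2)*cos(θ + pi/4)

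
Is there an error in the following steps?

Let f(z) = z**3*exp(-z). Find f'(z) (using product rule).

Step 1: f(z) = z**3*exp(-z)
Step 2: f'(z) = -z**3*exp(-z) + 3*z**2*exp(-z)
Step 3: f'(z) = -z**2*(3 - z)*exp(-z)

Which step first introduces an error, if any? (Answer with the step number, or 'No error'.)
Step 3

Step 3 is incorrect due to a sign flip.
The step shows: -z**2*(3 - z)*exp(-z)
The correct value should be: z**2*(3 - z)*exp(-z)

Explanation: The sign of the whole expression was flipped: the term z**2*(3 - z)*exp(-z) was incorrectly written as -z**2*(3 - z)*exp(-z)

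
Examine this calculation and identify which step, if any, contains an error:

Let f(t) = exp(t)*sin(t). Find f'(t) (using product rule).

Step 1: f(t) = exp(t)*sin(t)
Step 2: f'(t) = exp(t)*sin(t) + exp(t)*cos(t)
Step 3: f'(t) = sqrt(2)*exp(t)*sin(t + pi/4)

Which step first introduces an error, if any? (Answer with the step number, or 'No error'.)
No error

All steps in this derivation are correct.
The final answer f'(t) = sqrt(2)*exp(t)*sin(t + pi/4) is valid.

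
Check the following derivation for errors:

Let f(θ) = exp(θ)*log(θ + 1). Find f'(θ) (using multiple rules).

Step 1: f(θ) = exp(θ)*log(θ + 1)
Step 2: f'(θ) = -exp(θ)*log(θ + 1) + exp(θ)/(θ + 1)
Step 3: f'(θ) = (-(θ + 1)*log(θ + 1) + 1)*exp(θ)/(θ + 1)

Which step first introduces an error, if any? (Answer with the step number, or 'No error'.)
Step 2

Step 2 is incorrect due to a sign flip.
The step shows: -exp(θ)*log(θ + 1) + exp(θ)/(θ + 1)
The correct value should be: exp(θ)*log(θ + 1) + exp(θ)/(θ + 1)

Explanation: The sign of one term was flipped: the term exp(θ)*log(θ + 1) was incorrectly written as -exp(θ)*log(θ + 1)
The later steps are derived from this incorrect expression, so the error originates in Step 2.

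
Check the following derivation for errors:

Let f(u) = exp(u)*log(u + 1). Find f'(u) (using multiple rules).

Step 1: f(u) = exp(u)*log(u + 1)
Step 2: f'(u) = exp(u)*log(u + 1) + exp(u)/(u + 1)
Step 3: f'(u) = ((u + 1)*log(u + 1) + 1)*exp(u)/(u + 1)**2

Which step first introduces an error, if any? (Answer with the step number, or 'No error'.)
Step 3

Step 3 is incorrect due to a wrong exponent.
The step shows: ((u + 1)*log(u + 1) + 1)*exp(u)/(u + 1)**2
The correct value should be: ((u + 1)*log(u + 1) + 1)*exp(u)/(u + 1)

Explanation: The exponent -1 on u + 1 was incorrectly written as -2: the term ((u + 1)*log(u + 1) + 1)*exp(u)/(u + 1) was incorrectly written as ((u + 1)*log(u + 1) + 1)*exp(u)/(u + 1)**2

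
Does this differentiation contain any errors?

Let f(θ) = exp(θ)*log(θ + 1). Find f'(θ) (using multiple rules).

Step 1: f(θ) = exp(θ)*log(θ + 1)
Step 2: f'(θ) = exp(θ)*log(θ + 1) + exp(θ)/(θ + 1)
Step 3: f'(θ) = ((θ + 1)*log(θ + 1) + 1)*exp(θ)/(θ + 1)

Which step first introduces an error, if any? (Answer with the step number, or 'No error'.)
No error

All steps in this derivation are correct.
The final answer f'(θ) = ((θ + 1)*log(θ + 1) + 1)*exp(θ)/(θ + 1) is valid.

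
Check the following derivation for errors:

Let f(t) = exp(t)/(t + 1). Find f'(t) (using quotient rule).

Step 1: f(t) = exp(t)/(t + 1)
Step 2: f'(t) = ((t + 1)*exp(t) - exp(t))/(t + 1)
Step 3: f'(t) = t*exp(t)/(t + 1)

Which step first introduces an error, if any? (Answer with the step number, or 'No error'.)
Step 2

Step 2 is incorrect due to a wrong exponent.
The step shows: ((t + 1)*exp(t) - exp(t))/(t + 1)
The correct value should be: ((t + 1)*exp(t) - exp(t))/(t + 1)**2

Explanation: The exponent -2 on t + 1 was incorrectly written as -1: the term ((t + 1)*exp(t) - exp(t))/(t + 1)**2 was incorrectly written as ((t + 1)*exp(t) - exp(t))/(t + 1)
The later steps are derived from this incorrect expression, so the error originates in Step 2.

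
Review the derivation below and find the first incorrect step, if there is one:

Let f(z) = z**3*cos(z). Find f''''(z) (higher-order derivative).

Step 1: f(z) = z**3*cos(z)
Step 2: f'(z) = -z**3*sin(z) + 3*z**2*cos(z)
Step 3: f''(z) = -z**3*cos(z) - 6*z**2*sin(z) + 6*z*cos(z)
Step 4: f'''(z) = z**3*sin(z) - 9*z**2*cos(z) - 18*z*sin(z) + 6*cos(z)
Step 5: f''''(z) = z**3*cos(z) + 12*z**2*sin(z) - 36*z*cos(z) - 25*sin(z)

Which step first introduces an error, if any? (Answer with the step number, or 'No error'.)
Step 5

Step 5 is incorrect due to a wrong coefficient.
The step shows: z**3*cos(z) + 12*z**2*sin(z) - 36*z*cos(z) - 25*sin(z)
The correct value should be: z**3*cos(z) + 12*z**2*sin(z) - 36*z*cos(z) - 24*sin(z)

Explanation: The coefficient -24 was incorrectly written as -25: the term -24*sin(z) was incorrectly written as -25*sin(z)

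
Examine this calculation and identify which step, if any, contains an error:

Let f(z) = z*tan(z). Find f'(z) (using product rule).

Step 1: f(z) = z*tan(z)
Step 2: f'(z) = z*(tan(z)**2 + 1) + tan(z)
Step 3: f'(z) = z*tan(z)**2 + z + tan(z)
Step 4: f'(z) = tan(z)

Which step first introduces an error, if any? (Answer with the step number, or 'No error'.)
Step 4

Step 4 is incorrect due to a dropped term.
The step shows: tan(z)
The correct value should be: z/cos(z)**2 + tan(z)

Explanation: A term was dropped: the term z/cos(z)**2 was incorrectly omitted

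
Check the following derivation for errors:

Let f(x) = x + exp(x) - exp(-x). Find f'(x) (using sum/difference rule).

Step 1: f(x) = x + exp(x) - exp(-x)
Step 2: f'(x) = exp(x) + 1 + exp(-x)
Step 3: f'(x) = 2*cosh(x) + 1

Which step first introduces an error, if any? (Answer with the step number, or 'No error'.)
No error

All steps in this derivation are correct.
The final answer f'(x) = 2*cosh(x) + 1 is valid.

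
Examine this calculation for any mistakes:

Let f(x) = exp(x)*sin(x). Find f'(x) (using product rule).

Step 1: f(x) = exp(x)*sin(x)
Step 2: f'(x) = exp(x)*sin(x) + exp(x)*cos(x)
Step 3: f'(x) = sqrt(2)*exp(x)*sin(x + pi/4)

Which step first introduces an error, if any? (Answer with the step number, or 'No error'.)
No error

All steps in this derivation are correct.
The final answer f'(x) = sqrt(2)*exp(x)*sin(x + pi/4) is valid.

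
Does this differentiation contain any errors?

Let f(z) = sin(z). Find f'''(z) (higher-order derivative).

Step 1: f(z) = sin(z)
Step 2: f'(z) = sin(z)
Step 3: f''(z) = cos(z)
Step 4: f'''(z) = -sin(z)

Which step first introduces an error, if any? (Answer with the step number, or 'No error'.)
Step 2

Step 2 is incorrect due to a wrong trig function.
The step shows: sin(z)
The correct value should be: cos(z)

Explanation: cos(z) was incorrectly written as sin(z): the term cos(z) was incorrectly written as sin(z)
The later steps are derived from this incorrect expression, so the error originates in Step 2.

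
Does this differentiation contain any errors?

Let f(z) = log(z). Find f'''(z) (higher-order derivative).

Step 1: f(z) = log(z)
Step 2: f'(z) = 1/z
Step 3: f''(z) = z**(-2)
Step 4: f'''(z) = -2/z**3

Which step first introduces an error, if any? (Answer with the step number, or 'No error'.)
Step 3

Step 3 is incorrect due to a sign flip.
The step shows: z**(-2)
The correct value should be: -1/z**2

Explanation: The sign of the whole expression was flipped: the term -1/z**2 was incorrectly written as z**(-2)
The later steps are derived from this incorrect expression, so the error originates in Step 3.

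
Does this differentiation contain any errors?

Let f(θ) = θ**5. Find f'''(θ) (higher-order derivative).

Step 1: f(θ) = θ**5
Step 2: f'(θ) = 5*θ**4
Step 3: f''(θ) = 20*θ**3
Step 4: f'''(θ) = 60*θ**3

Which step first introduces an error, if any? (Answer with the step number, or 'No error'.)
Step 4

Step 4 is incorrect due to a wrong exponent.
The step shows: 60*θ**3
The correct value should be: 60*θ**2

Explanation: The exponent 2 on θ was incorrectly written as 3: the term 60*θ**2 was incorrectly written as 60*θ**3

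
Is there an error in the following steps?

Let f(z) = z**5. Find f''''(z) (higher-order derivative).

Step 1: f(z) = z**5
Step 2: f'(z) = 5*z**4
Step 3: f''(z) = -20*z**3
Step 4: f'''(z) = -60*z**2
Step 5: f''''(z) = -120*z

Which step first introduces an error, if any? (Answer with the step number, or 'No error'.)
Step 3

Step 3 is incorrect due to a sign flip.
The step shows: -20*z**3
The correct value should be: 20*z**3

Explanation: The sign of the whole expression was flipped: the term 20*z**3 was incorrectly written as -20*z**3
The later steps are derived from this incorrect expression, so the error originates in Step 3.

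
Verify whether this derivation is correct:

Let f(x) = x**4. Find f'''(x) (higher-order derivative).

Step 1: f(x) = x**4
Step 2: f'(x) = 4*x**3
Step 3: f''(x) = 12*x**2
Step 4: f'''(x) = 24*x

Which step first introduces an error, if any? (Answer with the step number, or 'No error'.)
No error

All steps in this derivation are correct.
The final answer f'''(x) = 24*x is valid.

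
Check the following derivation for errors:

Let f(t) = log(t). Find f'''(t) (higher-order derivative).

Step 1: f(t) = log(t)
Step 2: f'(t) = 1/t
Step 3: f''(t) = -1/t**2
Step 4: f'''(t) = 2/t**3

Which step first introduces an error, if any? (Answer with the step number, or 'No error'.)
No error

All steps in this derivation are correct.
The final answer f'''(t) = 2/t**3 is valid.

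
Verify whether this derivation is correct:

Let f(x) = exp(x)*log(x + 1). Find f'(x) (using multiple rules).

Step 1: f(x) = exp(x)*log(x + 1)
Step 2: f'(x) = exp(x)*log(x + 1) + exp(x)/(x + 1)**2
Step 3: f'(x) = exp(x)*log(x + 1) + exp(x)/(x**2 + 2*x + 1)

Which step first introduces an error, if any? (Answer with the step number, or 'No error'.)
Step 2

Step 2 is incorrect due to a wrong exponent.
The step shows: exp(x)*log(x + 1) + exp(x)/(x + 1)**2
The correct value should be: exp(x)*log(x + 1) + exp(x)/(x + 1)

Explanation: The exponent -1 on x + 1 was incorrectly written as -2: the term exp(x)/(x + 1) was incorrectly written as exp(x)/(x + 1)**2
The later steps are derived from this incorrect expression, so the error originates in Step 2.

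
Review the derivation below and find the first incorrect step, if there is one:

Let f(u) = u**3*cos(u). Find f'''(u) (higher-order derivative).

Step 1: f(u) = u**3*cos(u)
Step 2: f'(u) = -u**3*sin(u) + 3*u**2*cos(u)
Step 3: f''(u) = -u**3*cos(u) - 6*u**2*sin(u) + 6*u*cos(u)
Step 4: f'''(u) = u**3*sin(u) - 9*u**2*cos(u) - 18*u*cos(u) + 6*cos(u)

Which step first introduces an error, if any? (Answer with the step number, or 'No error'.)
Step 4

Step 4 is incorrect due to a wrong trig function.
The step shows: u**3*sin(u) - 9*u**2*cos(u) - 18*u*cos(u) + 6*cos(u)
The correct value should be: u**3*sin(u) - 9*u**2*cos(u) - 18*u*sin(u) + 6*cos(u)

Explanation: sin(u) was incorrectly written as cos(u): the term -18*u*sin(u) was incorrectly written as -18*u*cos(u)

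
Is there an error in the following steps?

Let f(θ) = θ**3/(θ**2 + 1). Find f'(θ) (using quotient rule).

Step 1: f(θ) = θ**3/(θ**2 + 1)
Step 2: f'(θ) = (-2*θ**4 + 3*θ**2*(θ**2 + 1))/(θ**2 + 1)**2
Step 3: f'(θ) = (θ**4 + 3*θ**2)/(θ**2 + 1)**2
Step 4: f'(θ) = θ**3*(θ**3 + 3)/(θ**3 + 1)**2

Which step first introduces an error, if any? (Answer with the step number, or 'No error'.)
Step 4

Step 4 is incorrect due to a wrong exponent.
The step shows: θ**3*(θ**3 + 3)/(θ**3 + 1)**2
The correct value should be: θ**2*(θ**2 + 3)/(θ**2 + 1)**2

Explanation: The exponent 2 on θ was incorrectly written as 3: the term θ**2*(θ**2 + 3)/(θ**2 + 1)**2 was incorrectly written as θ**3*(θ**3 + 3)/(θ**3 + 1)**2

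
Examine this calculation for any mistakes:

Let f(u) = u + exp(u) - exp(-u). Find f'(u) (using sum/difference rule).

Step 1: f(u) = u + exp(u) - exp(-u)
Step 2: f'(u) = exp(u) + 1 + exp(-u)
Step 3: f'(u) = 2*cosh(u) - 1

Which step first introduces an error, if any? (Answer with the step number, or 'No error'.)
Step 3

Step 3 is incorrect due to a sign flip.
The step shows: 2*cosh(u) - 1
The correct value should be: 2*cosh(u) + 1

Explanation: The sign of one term was flipped: the term 1 was incorrectly written as -1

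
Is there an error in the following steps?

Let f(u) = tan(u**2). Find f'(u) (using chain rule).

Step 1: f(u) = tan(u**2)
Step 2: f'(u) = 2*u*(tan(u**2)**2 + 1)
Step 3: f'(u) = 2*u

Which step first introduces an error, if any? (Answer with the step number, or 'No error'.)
Step 3

Step 3 is incorrect due to a dropped term.
The step shows: 2*u
The correct value should be: 2*u*tan(u**2)**2 + 2*u

Explanation: A term was dropped: the term 2*u*tan(u**2)**2 was incorrectly omitted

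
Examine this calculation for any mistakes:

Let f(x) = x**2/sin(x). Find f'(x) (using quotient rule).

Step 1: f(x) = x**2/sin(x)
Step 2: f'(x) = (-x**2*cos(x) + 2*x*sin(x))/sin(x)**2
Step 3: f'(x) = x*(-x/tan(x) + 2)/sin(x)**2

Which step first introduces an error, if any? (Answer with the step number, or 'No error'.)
Step 3

Step 3 is incorrect due to a wrong exponent.
The step shows: x*(-x/tan(x) + 2)/sin(x)**2
The correct value should be: x*(-x/tan(x) + 2)/sin(x)

Explanation: The exponent -1 on sin(x) was incorrectly written as -2: the term x*(-x/tan(x) + 2)/sin(x) was incorrectly written as x*(-x/tan(x) + 2)/sin(x)**2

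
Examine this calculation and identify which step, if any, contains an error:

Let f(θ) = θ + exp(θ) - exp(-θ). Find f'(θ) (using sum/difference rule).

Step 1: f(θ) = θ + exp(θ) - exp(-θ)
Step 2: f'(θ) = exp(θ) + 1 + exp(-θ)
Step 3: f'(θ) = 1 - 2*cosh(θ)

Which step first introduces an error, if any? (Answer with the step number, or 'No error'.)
Step 3

Step 3 is incorrect due to a sign flip.
The step shows: 1 - 2*cosh(θ)
The correct value should be: 2*cosh(θ) + 1

Explanation: The sign of one term was flipped: the term 2*cosh(θ) was incorrectly written as -2*cosh(θ)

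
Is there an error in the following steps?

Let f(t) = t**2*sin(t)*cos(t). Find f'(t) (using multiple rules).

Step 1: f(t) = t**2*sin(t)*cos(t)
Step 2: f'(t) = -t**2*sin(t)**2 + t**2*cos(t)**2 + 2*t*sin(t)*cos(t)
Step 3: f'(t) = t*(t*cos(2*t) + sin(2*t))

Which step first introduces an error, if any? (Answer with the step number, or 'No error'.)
No error

All steps in this derivation are correct.
The final answer f'(t) = t*(t*cos(2*t) + sin(2*t)) is valid.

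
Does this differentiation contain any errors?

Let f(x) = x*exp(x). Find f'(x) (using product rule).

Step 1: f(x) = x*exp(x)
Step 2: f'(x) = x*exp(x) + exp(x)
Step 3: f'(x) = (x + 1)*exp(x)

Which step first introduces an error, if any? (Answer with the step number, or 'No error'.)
No error

All steps in this derivation are correct.
The final answer f'(x) = (x + 1)*exp(x) is valid.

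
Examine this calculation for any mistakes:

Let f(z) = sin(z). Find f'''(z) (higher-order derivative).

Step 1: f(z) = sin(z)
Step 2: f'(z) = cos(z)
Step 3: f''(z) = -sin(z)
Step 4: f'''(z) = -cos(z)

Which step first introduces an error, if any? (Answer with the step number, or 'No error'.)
No error

All steps in this derivation are correct.
The final answer f'''(z) = -cos(z) is valid.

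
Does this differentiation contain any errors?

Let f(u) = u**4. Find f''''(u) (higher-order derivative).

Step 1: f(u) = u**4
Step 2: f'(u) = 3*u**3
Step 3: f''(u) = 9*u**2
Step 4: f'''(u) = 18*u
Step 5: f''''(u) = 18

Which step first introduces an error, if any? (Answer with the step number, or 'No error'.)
Step 2

Step 2 is incorrect due to a wrong coefficient.
The step shows: 3*u**3
The correct value should be: 4*u**3

Explanation: The coefficient 4 was incorrectly written as 3: the term 4*u**3 was incorrectly written as 3*u**3
The later steps are derived from this incorrect expression, so the error originates in Step 2.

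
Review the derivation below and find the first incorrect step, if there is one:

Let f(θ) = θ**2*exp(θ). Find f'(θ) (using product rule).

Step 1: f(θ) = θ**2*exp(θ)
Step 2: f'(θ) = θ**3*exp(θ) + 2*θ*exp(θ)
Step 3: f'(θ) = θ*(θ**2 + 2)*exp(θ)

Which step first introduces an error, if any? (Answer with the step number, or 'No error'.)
Step 2

Step 2 is incorrect due to a wrong exponent.
The step shows: θ**3*exp(θ) + 2*θ*exp(θ)
The correct value should be: θ**2*exp(θ) + 2*θ*exp(θ)

Explanation: The exponent 2 on θ was incorrectly written as 3: the term θ**2*exp(θ) was incorrectly written as θ**3*exp(θ)
The later steps are derived from this incorrect expression, so the error originates in Step 2.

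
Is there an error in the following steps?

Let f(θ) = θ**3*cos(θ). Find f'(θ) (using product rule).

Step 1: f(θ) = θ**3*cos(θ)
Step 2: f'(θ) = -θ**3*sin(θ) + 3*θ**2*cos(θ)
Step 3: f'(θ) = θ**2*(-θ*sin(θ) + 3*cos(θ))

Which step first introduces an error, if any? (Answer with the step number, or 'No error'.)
No error

All steps in this derivation are correct.
The final answer f'(θ) = θ**2*(-θ*sin(θ) + 3*cos(θ)) is valid.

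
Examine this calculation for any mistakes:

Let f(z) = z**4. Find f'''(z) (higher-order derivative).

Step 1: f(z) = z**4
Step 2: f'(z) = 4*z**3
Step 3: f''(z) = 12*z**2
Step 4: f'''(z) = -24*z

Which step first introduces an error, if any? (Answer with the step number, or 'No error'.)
Step 4

Step 4 is incorrect due to a sign flip.
The step shows: -24*z
The correct value should be: 24*z

Explanation: The sign of the whole expression was flipped: the term 24*z was incorrectly written as -24*z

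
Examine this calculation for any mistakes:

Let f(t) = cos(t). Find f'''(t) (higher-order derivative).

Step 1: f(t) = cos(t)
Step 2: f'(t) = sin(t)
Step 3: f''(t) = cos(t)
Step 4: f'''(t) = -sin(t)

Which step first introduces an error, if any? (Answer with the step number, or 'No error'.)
Step 2

Step 2 is incorrect due to a sign flip.
The step shows: sin(t)
The correct value should be: -sin(t)

Explanation: The sign of the whole expression was flipped: the term -sin(t) was incorrectly written as sin(t)
The later steps are derived from this incorrect expression, so the error originates in Step 2.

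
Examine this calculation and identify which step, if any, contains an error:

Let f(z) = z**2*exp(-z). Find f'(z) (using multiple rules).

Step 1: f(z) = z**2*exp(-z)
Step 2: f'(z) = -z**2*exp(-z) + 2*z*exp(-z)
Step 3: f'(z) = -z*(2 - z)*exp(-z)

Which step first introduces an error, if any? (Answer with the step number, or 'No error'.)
Step 3

Step 3 is incorrect due to a sign flip.
The step shows: -z*(2 - z)*exp(-z)
The correct value should be: z*(2 - z)*exp(-z)

Explanation: The sign of the whole expression was flipped: the term z*(2 - z)*exp(-z) was incorrectly written as -z*(2 - z)*exp(-z)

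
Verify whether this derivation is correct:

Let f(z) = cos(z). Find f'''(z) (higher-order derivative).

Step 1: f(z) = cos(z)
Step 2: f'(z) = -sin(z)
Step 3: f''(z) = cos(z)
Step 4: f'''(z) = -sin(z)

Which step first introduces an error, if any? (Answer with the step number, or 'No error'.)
Step 3

Step 3 is incorrect due to a sign flip.
The step shows: cos(z)
The correct value should be: -cos(z)

Explanation: The sign of the whole expression was flipped: the term -cos(z) was incorrectly written as cos(z)
The later steps are derived from this incorrect expression, so the error originates in Step 3.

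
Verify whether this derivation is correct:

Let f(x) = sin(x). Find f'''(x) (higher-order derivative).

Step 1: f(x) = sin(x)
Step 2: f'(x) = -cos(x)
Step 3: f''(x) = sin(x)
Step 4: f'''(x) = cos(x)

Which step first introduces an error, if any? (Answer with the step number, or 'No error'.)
Step 2

Step 2 is incorrect due to a sign flip.
The step shows: -cos(x)
The correct value should be: cos(x)

Explanation: The sign of the whole expression was flipped: the term cos(x) was incorrectly written as -cos(x)
The later steps are derived from this incorrect expression, so the error originates in Step 2.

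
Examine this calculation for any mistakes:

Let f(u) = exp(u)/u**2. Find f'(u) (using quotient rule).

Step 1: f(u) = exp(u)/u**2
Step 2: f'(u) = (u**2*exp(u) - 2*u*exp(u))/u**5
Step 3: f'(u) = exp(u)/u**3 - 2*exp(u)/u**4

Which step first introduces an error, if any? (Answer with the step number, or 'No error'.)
Step 2

Step 2 is incorrect due to a wrong exponent.
The step shows: (u**2*exp(u) - 2*u*exp(u))/u**5
The correct value should be: (u**2*exp(u) - 2*u*exp(u))/u**4

Explanation: The exponent -4 on u was incorrectly written as -5: the term (u**2*exp(u) - 2*u*exp(u))/u**4 was incorrectly written as (u**2*exp(u) - 2*u*exp(u))/u**5
The later steps are derived from this incorrect expression, so the error originates in Step 2.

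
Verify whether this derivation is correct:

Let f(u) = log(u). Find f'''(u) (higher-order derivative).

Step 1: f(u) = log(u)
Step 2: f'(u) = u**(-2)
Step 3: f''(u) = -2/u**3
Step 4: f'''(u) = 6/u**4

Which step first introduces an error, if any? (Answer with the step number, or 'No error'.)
Step 2

Step 2 is incorrect due to a wrong exponent.
The step shows: u**(-2)
The correct value should be: 1/u

Explanation: The exponent -1 on u was incorrectly written as -2: the term 1/u was incorrectly written as u**(-2)
The later steps are derived from this incorrect expression, so the error originates in Step 2.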